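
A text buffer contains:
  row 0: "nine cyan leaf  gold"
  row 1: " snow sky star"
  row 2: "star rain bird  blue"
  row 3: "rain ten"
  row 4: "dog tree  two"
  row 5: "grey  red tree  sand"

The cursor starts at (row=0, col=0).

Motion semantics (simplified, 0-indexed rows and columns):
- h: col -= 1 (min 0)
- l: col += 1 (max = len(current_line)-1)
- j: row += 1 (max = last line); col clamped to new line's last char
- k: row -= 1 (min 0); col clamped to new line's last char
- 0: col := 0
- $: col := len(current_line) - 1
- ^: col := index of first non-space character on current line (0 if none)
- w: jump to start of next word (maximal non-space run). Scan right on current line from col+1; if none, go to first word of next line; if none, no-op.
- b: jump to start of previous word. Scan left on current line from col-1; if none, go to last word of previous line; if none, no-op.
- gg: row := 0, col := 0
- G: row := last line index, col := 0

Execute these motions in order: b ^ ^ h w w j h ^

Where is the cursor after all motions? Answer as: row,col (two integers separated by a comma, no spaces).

Answer: 1,1

Derivation:
After 1 (b): row=0 col=0 char='n'
After 2 (^): row=0 col=0 char='n'
After 3 (^): row=0 col=0 char='n'
After 4 (h): row=0 col=0 char='n'
After 5 (w): row=0 col=5 char='c'
After 6 (w): row=0 col=10 char='l'
After 7 (j): row=1 col=10 char='s'
After 8 (h): row=1 col=9 char='_'
After 9 (^): row=1 col=1 char='s'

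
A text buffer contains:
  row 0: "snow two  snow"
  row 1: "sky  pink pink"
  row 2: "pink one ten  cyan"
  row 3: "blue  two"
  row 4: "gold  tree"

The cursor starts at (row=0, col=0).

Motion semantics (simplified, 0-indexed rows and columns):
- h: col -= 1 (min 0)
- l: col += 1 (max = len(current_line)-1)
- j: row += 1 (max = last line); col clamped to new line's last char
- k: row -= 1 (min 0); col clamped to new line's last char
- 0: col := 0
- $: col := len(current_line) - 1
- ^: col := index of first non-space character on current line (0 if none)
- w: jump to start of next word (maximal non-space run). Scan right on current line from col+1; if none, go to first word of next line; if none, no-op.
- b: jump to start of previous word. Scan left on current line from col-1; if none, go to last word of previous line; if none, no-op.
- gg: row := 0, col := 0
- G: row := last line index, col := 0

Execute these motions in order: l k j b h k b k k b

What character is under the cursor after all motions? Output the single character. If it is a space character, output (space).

Answer: s

Derivation:
After 1 (l): row=0 col=1 char='n'
After 2 (k): row=0 col=1 char='n'
After 3 (j): row=1 col=1 char='k'
After 4 (b): row=1 col=0 char='s'
After 5 (h): row=1 col=0 char='s'
After 6 (k): row=0 col=0 char='s'
After 7 (b): row=0 col=0 char='s'
After 8 (k): row=0 col=0 char='s'
After 9 (k): row=0 col=0 char='s'
After 10 (b): row=0 col=0 char='s'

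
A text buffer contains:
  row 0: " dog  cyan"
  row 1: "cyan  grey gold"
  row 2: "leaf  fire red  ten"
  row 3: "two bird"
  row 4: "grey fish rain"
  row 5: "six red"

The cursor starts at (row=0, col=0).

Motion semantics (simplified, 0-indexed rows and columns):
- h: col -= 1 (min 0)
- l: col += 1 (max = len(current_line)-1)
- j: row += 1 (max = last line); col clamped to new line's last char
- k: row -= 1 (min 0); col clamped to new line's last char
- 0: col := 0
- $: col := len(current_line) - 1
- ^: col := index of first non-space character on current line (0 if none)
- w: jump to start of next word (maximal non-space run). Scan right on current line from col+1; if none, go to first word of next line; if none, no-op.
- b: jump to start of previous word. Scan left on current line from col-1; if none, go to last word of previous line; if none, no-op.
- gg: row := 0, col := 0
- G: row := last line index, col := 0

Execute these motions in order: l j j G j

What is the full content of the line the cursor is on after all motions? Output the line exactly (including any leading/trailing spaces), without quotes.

After 1 (l): row=0 col=1 char='d'
After 2 (j): row=1 col=1 char='y'
After 3 (j): row=2 col=1 char='e'
After 4 (G): row=5 col=0 char='s'
After 5 (j): row=5 col=0 char='s'

Answer: six red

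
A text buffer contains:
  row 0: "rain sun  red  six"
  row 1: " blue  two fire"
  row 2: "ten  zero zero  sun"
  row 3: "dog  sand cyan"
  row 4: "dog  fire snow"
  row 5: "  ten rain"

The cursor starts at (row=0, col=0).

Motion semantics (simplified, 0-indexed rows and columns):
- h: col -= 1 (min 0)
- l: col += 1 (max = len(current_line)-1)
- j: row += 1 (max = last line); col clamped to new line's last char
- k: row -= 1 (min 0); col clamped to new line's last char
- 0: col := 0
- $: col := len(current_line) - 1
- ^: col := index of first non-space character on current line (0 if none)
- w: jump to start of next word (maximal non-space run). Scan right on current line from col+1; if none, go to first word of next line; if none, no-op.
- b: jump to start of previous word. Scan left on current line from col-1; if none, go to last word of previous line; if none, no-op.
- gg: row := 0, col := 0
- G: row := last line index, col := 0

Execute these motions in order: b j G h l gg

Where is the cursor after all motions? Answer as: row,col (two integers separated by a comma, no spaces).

Answer: 0,0

Derivation:
After 1 (b): row=0 col=0 char='r'
After 2 (j): row=1 col=0 char='_'
After 3 (G): row=5 col=0 char='_'
After 4 (h): row=5 col=0 char='_'
After 5 (l): row=5 col=1 char='_'
After 6 (gg): row=0 col=0 char='r'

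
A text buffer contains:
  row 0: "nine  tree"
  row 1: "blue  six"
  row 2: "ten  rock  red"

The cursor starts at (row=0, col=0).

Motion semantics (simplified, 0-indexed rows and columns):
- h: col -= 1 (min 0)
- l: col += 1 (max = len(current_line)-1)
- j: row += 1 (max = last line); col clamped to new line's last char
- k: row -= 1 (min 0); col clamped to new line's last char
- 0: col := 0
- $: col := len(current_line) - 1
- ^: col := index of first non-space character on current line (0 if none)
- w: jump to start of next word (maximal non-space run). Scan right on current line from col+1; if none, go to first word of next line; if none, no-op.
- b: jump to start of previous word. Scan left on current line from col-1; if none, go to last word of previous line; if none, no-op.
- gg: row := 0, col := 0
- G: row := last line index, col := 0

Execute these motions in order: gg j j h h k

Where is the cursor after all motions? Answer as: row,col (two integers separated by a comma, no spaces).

Answer: 1,0

Derivation:
After 1 (gg): row=0 col=0 char='n'
After 2 (j): row=1 col=0 char='b'
After 3 (j): row=2 col=0 char='t'
After 4 (h): row=2 col=0 char='t'
After 5 (h): row=2 col=0 char='t'
After 6 (k): row=1 col=0 char='b'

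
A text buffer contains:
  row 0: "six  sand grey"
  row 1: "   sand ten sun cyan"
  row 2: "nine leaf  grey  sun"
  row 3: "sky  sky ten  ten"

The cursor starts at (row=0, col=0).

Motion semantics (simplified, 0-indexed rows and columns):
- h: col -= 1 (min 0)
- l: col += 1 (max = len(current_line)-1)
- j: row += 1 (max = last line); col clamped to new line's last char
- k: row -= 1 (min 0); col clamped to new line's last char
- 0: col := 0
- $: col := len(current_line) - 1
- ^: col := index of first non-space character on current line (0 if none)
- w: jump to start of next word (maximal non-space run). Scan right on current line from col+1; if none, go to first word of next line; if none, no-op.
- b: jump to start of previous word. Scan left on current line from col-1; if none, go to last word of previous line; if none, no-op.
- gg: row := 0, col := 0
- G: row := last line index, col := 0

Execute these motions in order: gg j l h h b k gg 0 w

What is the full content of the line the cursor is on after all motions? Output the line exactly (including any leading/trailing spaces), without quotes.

After 1 (gg): row=0 col=0 char='s'
After 2 (j): row=1 col=0 char='_'
After 3 (l): row=1 col=1 char='_'
After 4 (h): row=1 col=0 char='_'
After 5 (h): row=1 col=0 char='_'
After 6 (b): row=0 col=10 char='g'
After 7 (k): row=0 col=10 char='g'
After 8 (gg): row=0 col=0 char='s'
After 9 (0): row=0 col=0 char='s'
After 10 (w): row=0 col=5 char='s'

Answer: six  sand grey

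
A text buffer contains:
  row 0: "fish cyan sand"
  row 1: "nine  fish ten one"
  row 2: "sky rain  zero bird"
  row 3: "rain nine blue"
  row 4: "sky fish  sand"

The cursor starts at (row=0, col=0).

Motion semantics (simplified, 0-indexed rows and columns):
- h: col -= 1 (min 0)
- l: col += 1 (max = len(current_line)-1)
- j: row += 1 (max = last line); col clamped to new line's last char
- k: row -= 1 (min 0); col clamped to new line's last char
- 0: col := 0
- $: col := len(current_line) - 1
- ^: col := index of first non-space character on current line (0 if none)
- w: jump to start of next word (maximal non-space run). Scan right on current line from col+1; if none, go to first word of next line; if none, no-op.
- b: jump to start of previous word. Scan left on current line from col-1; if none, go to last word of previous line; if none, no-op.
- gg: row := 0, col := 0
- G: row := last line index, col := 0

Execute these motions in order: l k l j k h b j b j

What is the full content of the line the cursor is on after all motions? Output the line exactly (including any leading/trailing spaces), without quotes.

After 1 (l): row=0 col=1 char='i'
After 2 (k): row=0 col=1 char='i'
After 3 (l): row=0 col=2 char='s'
After 4 (j): row=1 col=2 char='n'
After 5 (k): row=0 col=2 char='s'
After 6 (h): row=0 col=1 char='i'
After 7 (b): row=0 col=0 char='f'
After 8 (j): row=1 col=0 char='n'
After 9 (b): row=0 col=10 char='s'
After 10 (j): row=1 col=10 char='_'

Answer: nine  fish ten one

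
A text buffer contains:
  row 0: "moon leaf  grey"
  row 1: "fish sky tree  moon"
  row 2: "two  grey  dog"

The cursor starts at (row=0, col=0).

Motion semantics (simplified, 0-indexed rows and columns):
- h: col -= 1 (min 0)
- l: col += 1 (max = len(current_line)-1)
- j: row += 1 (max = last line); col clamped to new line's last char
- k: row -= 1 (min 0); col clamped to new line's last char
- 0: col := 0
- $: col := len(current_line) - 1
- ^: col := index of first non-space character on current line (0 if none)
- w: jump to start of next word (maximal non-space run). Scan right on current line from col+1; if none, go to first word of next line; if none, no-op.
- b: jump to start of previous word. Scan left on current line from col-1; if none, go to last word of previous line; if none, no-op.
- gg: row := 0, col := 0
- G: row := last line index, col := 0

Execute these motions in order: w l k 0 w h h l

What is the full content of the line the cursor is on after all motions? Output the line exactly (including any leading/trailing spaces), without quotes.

After 1 (w): row=0 col=5 char='l'
After 2 (l): row=0 col=6 char='e'
After 3 (k): row=0 col=6 char='e'
After 4 (0): row=0 col=0 char='m'
After 5 (w): row=0 col=5 char='l'
After 6 (h): row=0 col=4 char='_'
After 7 (h): row=0 col=3 char='n'
After 8 (l): row=0 col=4 char='_'

Answer: moon leaf  grey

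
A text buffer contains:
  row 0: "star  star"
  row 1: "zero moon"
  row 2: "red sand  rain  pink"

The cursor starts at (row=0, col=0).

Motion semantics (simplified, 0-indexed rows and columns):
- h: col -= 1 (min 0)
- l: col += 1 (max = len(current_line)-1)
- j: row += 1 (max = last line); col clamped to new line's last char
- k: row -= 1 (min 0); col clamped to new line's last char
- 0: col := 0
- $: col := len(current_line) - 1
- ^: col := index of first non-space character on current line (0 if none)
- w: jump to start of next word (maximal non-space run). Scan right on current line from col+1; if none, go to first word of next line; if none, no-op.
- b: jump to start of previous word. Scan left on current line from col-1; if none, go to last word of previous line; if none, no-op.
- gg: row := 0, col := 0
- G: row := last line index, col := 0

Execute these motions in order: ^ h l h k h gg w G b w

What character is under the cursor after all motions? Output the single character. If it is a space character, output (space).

After 1 (^): row=0 col=0 char='s'
After 2 (h): row=0 col=0 char='s'
After 3 (l): row=0 col=1 char='t'
After 4 (h): row=0 col=0 char='s'
After 5 (k): row=0 col=0 char='s'
After 6 (h): row=0 col=0 char='s'
After 7 (gg): row=0 col=0 char='s'
After 8 (w): row=0 col=6 char='s'
After 9 (G): row=2 col=0 char='r'
After 10 (b): row=1 col=5 char='m'
After 11 (w): row=2 col=0 char='r'

Answer: r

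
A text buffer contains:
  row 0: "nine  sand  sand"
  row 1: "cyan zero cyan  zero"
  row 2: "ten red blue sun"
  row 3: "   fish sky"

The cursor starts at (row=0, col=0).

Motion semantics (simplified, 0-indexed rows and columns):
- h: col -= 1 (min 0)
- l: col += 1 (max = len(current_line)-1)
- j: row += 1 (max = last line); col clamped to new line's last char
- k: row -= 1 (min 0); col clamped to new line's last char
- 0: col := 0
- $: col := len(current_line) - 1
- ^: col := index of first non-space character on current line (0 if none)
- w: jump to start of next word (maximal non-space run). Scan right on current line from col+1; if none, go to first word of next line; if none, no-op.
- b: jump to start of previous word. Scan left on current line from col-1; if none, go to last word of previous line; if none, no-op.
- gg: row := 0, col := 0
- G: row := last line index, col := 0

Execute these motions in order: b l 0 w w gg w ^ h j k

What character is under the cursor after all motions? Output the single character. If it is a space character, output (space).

Answer: n

Derivation:
After 1 (b): row=0 col=0 char='n'
After 2 (l): row=0 col=1 char='i'
After 3 (0): row=0 col=0 char='n'
After 4 (w): row=0 col=6 char='s'
After 5 (w): row=0 col=12 char='s'
After 6 (gg): row=0 col=0 char='n'
After 7 (w): row=0 col=6 char='s'
After 8 (^): row=0 col=0 char='n'
After 9 (h): row=0 col=0 char='n'
After 10 (j): row=1 col=0 char='c'
After 11 (k): row=0 col=0 char='n'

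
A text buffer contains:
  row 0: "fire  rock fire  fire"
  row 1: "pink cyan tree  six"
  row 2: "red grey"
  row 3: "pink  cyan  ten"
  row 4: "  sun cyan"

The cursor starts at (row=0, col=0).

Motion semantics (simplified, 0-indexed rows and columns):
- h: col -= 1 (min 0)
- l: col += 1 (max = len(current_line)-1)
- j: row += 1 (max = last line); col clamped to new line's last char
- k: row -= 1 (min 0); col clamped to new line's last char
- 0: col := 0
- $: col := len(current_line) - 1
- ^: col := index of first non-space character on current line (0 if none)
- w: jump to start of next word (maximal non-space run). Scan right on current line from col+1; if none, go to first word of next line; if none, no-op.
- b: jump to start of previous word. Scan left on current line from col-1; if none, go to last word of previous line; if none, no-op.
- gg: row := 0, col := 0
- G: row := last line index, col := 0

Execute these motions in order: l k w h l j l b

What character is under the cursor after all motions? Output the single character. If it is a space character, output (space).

After 1 (l): row=0 col=1 char='i'
After 2 (k): row=0 col=1 char='i'
After 3 (w): row=0 col=6 char='r'
After 4 (h): row=0 col=5 char='_'
After 5 (l): row=0 col=6 char='r'
After 6 (j): row=1 col=6 char='y'
After 7 (l): row=1 col=7 char='a'
After 8 (b): row=1 col=5 char='c'

Answer: c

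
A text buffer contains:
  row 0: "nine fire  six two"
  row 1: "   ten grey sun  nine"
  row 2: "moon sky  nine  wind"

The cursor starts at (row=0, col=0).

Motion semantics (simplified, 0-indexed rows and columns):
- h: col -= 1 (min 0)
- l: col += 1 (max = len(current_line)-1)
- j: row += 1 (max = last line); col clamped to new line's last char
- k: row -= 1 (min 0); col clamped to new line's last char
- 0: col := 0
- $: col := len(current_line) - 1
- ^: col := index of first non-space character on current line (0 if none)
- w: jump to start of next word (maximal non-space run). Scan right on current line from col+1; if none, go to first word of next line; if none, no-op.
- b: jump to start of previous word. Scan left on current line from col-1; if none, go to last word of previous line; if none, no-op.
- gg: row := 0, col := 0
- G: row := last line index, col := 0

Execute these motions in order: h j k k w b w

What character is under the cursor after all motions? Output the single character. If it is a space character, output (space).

Answer: f

Derivation:
After 1 (h): row=0 col=0 char='n'
After 2 (j): row=1 col=0 char='_'
After 3 (k): row=0 col=0 char='n'
After 4 (k): row=0 col=0 char='n'
After 5 (w): row=0 col=5 char='f'
After 6 (b): row=0 col=0 char='n'
After 7 (w): row=0 col=5 char='f'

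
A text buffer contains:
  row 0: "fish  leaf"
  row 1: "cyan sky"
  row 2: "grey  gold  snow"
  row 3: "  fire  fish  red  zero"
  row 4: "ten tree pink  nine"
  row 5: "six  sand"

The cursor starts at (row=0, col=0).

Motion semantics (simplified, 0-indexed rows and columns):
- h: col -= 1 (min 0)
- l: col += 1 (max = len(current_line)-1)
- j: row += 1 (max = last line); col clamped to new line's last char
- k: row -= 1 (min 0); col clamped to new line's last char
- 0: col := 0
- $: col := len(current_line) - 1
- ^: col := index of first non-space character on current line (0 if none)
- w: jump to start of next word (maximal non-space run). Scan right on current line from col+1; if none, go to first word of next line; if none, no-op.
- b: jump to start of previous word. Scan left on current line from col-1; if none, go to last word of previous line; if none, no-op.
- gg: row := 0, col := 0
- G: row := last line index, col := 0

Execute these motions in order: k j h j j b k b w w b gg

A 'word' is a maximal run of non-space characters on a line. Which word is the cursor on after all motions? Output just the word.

After 1 (k): row=0 col=0 char='f'
After 2 (j): row=1 col=0 char='c'
After 3 (h): row=1 col=0 char='c'
After 4 (j): row=2 col=0 char='g'
After 5 (j): row=3 col=0 char='_'
After 6 (b): row=2 col=12 char='s'
After 7 (k): row=1 col=7 char='y'
After 8 (b): row=1 col=5 char='s'
After 9 (w): row=2 col=0 char='g'
After 10 (w): row=2 col=6 char='g'
After 11 (b): row=2 col=0 char='g'
After 12 (gg): row=0 col=0 char='f'

Answer: fish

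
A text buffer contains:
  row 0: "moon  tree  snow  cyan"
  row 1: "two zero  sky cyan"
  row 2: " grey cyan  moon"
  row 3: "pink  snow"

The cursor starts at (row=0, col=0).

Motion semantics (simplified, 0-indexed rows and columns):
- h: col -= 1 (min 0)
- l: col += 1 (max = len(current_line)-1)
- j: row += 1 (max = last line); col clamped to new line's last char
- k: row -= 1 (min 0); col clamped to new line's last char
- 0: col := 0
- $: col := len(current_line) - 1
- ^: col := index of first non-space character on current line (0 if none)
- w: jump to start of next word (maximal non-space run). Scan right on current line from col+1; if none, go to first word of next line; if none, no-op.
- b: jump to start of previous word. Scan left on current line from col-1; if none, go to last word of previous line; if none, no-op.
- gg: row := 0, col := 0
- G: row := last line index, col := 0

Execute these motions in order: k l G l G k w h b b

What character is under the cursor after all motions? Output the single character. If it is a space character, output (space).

After 1 (k): row=0 col=0 char='m'
After 2 (l): row=0 col=1 char='o'
After 3 (G): row=3 col=0 char='p'
After 4 (l): row=3 col=1 char='i'
After 5 (G): row=3 col=0 char='p'
After 6 (k): row=2 col=0 char='_'
After 7 (w): row=2 col=1 char='g'
After 8 (h): row=2 col=0 char='_'
After 9 (b): row=1 col=14 char='c'
After 10 (b): row=1 col=10 char='s'

Answer: s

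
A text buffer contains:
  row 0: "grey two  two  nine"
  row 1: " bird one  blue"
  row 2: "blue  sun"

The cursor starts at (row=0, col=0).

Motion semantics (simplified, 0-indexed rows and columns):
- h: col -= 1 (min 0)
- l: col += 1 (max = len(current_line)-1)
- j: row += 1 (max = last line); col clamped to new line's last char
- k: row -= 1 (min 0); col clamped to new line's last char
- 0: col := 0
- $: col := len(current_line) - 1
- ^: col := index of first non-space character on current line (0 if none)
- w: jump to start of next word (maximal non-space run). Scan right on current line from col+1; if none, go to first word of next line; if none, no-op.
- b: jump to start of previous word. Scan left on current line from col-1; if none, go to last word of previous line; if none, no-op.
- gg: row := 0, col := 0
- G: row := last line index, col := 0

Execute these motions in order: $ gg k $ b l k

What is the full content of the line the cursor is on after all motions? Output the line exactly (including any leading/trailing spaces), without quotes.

After 1 ($): row=0 col=18 char='e'
After 2 (gg): row=0 col=0 char='g'
After 3 (k): row=0 col=0 char='g'
After 4 ($): row=0 col=18 char='e'
After 5 (b): row=0 col=15 char='n'
After 6 (l): row=0 col=16 char='i'
After 7 (k): row=0 col=16 char='i'

Answer: grey two  two  nine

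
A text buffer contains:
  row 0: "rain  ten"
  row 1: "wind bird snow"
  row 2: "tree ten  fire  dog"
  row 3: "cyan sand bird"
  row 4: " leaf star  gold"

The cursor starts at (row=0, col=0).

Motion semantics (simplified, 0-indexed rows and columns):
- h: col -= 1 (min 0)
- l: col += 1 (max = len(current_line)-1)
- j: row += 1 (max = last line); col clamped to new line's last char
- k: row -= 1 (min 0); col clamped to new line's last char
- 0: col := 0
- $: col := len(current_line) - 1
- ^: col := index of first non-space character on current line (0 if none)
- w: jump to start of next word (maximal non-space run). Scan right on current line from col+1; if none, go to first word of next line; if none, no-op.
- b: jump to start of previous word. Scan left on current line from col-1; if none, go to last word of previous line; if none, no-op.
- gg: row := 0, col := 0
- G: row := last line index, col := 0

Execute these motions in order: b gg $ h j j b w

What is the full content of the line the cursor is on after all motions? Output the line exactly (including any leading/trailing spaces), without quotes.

Answer: tree ten  fire  dog

Derivation:
After 1 (b): row=0 col=0 char='r'
After 2 (gg): row=0 col=0 char='r'
After 3 ($): row=0 col=8 char='n'
After 4 (h): row=0 col=7 char='e'
After 5 (j): row=1 col=7 char='r'
After 6 (j): row=2 col=7 char='n'
After 7 (b): row=2 col=5 char='t'
After 8 (w): row=2 col=10 char='f'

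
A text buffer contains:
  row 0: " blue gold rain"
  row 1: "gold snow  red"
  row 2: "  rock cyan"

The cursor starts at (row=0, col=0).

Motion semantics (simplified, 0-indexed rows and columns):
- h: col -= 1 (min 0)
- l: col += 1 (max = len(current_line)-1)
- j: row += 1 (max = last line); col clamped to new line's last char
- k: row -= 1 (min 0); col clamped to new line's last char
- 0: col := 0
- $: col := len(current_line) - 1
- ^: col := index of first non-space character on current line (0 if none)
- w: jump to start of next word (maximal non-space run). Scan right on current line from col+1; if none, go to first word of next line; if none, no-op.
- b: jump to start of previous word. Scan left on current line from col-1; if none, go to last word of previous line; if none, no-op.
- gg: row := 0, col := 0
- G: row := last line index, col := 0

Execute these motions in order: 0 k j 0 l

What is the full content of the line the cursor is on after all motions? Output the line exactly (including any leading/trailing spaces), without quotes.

After 1 (0): row=0 col=0 char='_'
After 2 (k): row=0 col=0 char='_'
After 3 (j): row=1 col=0 char='g'
After 4 (0): row=1 col=0 char='g'
After 5 (l): row=1 col=1 char='o'

Answer: gold snow  red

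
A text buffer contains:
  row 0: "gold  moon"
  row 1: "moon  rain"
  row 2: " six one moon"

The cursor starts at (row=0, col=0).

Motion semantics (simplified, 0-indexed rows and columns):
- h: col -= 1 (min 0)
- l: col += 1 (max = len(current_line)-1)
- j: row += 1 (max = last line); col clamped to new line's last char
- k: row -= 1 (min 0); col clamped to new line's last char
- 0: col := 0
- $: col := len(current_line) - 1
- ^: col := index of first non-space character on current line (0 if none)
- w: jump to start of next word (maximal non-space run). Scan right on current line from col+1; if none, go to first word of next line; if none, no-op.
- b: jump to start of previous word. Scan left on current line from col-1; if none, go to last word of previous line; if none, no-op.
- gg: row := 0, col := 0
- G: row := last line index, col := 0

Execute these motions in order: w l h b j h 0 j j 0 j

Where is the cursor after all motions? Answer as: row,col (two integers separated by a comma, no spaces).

Answer: 2,0

Derivation:
After 1 (w): row=0 col=6 char='m'
After 2 (l): row=0 col=7 char='o'
After 3 (h): row=0 col=6 char='m'
After 4 (b): row=0 col=0 char='g'
After 5 (j): row=1 col=0 char='m'
After 6 (h): row=1 col=0 char='m'
After 7 (0): row=1 col=0 char='m'
After 8 (j): row=2 col=0 char='_'
After 9 (j): row=2 col=0 char='_'
After 10 (0): row=2 col=0 char='_'
After 11 (j): row=2 col=0 char='_'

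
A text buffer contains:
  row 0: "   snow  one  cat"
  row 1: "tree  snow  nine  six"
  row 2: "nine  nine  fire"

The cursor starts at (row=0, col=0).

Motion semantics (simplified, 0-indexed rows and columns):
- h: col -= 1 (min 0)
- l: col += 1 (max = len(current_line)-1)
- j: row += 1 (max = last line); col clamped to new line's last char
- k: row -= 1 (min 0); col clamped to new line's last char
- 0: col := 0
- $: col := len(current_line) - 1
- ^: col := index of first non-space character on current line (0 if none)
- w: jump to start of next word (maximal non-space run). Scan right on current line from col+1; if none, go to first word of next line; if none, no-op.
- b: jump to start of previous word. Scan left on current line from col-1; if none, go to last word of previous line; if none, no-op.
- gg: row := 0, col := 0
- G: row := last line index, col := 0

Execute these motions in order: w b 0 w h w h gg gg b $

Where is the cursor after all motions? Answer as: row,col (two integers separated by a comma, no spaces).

Answer: 0,16

Derivation:
After 1 (w): row=0 col=3 char='s'
After 2 (b): row=0 col=3 char='s'
After 3 (0): row=0 col=0 char='_'
After 4 (w): row=0 col=3 char='s'
After 5 (h): row=0 col=2 char='_'
After 6 (w): row=0 col=3 char='s'
After 7 (h): row=0 col=2 char='_'
After 8 (gg): row=0 col=0 char='_'
After 9 (gg): row=0 col=0 char='_'
After 10 (b): row=0 col=0 char='_'
After 11 ($): row=0 col=16 char='t'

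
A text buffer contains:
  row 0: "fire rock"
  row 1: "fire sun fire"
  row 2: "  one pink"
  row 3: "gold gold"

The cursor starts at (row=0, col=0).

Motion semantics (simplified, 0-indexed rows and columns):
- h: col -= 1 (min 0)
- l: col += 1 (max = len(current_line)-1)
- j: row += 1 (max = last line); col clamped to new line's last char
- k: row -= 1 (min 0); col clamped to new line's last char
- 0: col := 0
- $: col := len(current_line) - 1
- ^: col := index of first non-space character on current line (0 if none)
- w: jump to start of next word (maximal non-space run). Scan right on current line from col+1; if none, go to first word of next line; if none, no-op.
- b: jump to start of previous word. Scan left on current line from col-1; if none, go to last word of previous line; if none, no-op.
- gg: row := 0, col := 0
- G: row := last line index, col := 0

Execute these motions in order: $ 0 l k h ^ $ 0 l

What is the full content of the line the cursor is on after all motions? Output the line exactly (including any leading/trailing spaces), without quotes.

Answer: fire rock

Derivation:
After 1 ($): row=0 col=8 char='k'
After 2 (0): row=0 col=0 char='f'
After 3 (l): row=0 col=1 char='i'
After 4 (k): row=0 col=1 char='i'
After 5 (h): row=0 col=0 char='f'
After 6 (^): row=0 col=0 char='f'
After 7 ($): row=0 col=8 char='k'
After 8 (0): row=0 col=0 char='f'
After 9 (l): row=0 col=1 char='i'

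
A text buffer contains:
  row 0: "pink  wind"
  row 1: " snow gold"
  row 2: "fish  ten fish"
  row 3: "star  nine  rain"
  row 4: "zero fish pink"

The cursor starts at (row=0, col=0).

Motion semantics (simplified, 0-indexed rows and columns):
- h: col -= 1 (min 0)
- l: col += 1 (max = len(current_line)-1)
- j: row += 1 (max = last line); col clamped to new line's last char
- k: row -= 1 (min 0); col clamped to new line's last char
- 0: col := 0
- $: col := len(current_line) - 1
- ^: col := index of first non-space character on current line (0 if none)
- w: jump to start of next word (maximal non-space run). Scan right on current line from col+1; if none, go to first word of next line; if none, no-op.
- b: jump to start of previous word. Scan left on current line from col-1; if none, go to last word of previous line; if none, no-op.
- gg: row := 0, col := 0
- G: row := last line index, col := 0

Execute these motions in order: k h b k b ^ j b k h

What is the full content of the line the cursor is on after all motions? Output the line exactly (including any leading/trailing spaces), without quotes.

Answer: pink  wind

Derivation:
After 1 (k): row=0 col=0 char='p'
After 2 (h): row=0 col=0 char='p'
After 3 (b): row=0 col=0 char='p'
After 4 (k): row=0 col=0 char='p'
After 5 (b): row=0 col=0 char='p'
After 6 (^): row=0 col=0 char='p'
After 7 (j): row=1 col=0 char='_'
After 8 (b): row=0 col=6 char='w'
After 9 (k): row=0 col=6 char='w'
After 10 (h): row=0 col=5 char='_'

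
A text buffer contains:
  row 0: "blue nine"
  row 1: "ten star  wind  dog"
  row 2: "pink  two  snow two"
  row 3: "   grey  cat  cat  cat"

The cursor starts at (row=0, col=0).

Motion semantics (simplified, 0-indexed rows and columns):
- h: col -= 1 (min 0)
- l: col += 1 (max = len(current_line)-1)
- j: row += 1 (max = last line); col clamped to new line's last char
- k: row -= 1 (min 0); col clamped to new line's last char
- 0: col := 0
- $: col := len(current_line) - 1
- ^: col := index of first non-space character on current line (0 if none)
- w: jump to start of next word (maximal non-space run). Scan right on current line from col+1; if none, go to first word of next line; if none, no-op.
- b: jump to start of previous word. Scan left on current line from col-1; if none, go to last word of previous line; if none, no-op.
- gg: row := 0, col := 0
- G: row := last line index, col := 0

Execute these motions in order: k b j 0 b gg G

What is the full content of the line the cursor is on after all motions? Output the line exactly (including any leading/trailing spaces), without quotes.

Answer:    grey  cat  cat  cat

Derivation:
After 1 (k): row=0 col=0 char='b'
After 2 (b): row=0 col=0 char='b'
After 3 (j): row=1 col=0 char='t'
After 4 (0): row=1 col=0 char='t'
After 5 (b): row=0 col=5 char='n'
After 6 (gg): row=0 col=0 char='b'
After 7 (G): row=3 col=0 char='_'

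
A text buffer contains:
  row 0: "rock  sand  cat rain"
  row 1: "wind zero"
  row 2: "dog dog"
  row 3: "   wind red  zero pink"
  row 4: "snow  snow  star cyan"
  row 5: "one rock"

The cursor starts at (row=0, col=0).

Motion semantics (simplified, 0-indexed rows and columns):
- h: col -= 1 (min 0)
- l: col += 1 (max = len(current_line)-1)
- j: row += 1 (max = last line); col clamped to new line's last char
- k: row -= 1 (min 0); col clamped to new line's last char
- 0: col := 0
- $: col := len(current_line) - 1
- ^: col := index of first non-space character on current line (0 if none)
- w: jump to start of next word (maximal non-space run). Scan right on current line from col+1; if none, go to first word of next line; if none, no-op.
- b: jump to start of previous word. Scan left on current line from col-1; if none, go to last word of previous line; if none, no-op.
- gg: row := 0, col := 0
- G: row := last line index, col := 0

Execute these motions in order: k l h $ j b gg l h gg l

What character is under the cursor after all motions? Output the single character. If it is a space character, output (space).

Answer: o

Derivation:
After 1 (k): row=0 col=0 char='r'
After 2 (l): row=0 col=1 char='o'
After 3 (h): row=0 col=0 char='r'
After 4 ($): row=0 col=19 char='n'
After 5 (j): row=1 col=8 char='o'
After 6 (b): row=1 col=5 char='z'
After 7 (gg): row=0 col=0 char='r'
After 8 (l): row=0 col=1 char='o'
After 9 (h): row=0 col=0 char='r'
After 10 (gg): row=0 col=0 char='r'
After 11 (l): row=0 col=1 char='o'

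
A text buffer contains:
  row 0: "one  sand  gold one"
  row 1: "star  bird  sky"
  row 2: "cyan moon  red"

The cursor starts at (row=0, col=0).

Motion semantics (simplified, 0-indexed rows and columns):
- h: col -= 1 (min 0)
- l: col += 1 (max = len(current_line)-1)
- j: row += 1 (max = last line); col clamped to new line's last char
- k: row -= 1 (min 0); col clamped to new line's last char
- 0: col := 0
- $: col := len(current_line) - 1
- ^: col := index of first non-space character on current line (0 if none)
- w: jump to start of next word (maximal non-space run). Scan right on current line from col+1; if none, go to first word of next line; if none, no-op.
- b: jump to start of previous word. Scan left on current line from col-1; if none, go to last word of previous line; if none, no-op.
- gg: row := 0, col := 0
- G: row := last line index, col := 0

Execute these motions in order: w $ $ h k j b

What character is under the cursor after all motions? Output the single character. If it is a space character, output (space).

Answer: s

Derivation:
After 1 (w): row=0 col=5 char='s'
After 2 ($): row=0 col=18 char='e'
After 3 ($): row=0 col=18 char='e'
After 4 (h): row=0 col=17 char='n'
After 5 (k): row=0 col=17 char='n'
After 6 (j): row=1 col=14 char='y'
After 7 (b): row=1 col=12 char='s'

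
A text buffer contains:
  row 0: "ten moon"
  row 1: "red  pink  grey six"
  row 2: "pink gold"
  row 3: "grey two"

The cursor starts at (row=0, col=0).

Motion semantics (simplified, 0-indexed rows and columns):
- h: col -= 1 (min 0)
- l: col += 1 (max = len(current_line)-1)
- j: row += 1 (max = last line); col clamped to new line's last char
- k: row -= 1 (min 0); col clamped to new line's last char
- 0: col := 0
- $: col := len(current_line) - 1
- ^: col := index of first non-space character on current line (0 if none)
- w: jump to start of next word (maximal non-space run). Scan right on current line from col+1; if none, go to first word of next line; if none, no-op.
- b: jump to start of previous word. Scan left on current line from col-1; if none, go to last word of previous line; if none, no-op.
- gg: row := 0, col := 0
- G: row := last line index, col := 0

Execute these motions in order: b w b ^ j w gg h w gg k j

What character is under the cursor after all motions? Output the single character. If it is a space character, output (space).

Answer: r

Derivation:
After 1 (b): row=0 col=0 char='t'
After 2 (w): row=0 col=4 char='m'
After 3 (b): row=0 col=0 char='t'
After 4 (^): row=0 col=0 char='t'
After 5 (j): row=1 col=0 char='r'
After 6 (w): row=1 col=5 char='p'
After 7 (gg): row=0 col=0 char='t'
After 8 (h): row=0 col=0 char='t'
After 9 (w): row=0 col=4 char='m'
After 10 (gg): row=0 col=0 char='t'
After 11 (k): row=0 col=0 char='t'
After 12 (j): row=1 col=0 char='r'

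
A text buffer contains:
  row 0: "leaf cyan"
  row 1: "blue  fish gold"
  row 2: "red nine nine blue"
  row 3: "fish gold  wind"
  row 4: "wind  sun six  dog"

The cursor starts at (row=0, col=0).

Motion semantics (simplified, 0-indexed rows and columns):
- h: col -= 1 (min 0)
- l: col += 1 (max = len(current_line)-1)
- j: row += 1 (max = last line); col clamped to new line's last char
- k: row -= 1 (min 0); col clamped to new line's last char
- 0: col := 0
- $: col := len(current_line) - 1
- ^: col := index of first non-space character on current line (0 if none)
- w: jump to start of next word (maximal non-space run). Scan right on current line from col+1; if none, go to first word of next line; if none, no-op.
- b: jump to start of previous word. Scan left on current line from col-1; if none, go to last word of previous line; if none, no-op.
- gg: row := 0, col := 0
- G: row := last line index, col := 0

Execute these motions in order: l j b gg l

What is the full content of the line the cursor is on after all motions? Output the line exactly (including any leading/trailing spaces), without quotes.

Answer: leaf cyan

Derivation:
After 1 (l): row=0 col=1 char='e'
After 2 (j): row=1 col=1 char='l'
After 3 (b): row=1 col=0 char='b'
After 4 (gg): row=0 col=0 char='l'
After 5 (l): row=0 col=1 char='e'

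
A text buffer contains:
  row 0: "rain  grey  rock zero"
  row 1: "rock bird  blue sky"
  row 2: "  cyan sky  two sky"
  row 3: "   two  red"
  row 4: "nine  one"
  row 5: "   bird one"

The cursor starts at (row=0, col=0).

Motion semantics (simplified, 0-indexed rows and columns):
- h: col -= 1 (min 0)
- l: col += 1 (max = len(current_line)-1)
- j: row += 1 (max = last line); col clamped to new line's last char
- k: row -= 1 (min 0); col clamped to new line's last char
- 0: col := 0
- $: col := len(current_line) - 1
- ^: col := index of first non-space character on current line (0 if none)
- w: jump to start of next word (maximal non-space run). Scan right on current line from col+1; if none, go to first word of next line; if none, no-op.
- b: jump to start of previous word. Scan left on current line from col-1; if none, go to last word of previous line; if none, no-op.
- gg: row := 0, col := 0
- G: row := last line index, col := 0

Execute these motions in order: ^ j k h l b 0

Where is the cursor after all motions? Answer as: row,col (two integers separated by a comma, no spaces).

After 1 (^): row=0 col=0 char='r'
After 2 (j): row=1 col=0 char='r'
After 3 (k): row=0 col=0 char='r'
After 4 (h): row=0 col=0 char='r'
After 5 (l): row=0 col=1 char='a'
After 6 (b): row=0 col=0 char='r'
After 7 (0): row=0 col=0 char='r'

Answer: 0,0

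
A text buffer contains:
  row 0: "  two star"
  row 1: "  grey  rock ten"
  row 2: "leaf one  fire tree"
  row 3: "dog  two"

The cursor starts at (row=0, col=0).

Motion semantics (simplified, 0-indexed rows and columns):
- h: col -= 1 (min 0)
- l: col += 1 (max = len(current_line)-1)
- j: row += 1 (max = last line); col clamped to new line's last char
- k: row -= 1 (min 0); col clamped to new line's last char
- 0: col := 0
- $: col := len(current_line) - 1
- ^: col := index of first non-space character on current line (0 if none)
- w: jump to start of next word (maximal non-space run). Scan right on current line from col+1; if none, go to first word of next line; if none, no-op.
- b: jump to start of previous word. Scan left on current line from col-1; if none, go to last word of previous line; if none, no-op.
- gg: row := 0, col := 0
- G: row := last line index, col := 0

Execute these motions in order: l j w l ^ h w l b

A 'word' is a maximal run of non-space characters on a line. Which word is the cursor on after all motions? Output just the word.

After 1 (l): row=0 col=1 char='_'
After 2 (j): row=1 col=1 char='_'
After 3 (w): row=1 col=2 char='g'
After 4 (l): row=1 col=3 char='r'
After 5 (^): row=1 col=2 char='g'
After 6 (h): row=1 col=1 char='_'
After 7 (w): row=1 col=2 char='g'
After 8 (l): row=1 col=3 char='r'
After 9 (b): row=1 col=2 char='g'

Answer: grey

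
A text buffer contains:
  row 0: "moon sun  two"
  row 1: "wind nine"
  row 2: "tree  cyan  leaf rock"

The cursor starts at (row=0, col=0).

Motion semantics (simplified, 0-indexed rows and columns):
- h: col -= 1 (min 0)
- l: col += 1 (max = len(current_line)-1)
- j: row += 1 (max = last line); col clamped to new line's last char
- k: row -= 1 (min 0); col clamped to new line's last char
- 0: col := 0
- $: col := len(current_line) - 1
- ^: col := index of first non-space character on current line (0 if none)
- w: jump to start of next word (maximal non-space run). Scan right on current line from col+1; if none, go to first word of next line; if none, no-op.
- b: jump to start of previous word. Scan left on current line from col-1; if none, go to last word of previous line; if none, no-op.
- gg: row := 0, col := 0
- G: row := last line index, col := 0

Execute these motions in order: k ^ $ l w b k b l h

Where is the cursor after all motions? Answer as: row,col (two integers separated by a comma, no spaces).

Answer: 0,5

Derivation:
After 1 (k): row=0 col=0 char='m'
After 2 (^): row=0 col=0 char='m'
After 3 ($): row=0 col=12 char='o'
After 4 (l): row=0 col=12 char='o'
After 5 (w): row=1 col=0 char='w'
After 6 (b): row=0 col=10 char='t'
After 7 (k): row=0 col=10 char='t'
After 8 (b): row=0 col=5 char='s'
After 9 (l): row=0 col=6 char='u'
After 10 (h): row=0 col=5 char='s'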